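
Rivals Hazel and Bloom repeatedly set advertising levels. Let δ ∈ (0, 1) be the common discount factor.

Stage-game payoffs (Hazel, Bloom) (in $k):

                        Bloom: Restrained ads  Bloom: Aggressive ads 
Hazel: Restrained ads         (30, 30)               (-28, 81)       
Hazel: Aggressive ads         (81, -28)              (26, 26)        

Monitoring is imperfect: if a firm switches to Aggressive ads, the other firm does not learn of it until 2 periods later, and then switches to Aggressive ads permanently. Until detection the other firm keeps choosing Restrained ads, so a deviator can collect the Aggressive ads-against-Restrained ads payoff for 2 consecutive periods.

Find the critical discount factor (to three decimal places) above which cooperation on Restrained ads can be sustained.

0.963

A deviator earns 81 for 2 periods, then 26 forever; cooperating earns 30 forever. Multiplying the IC by (1−δ):
30 ≥ 81(1−δ^2) + 26δ^2, so 55·δ^2 ≥ 51 and δ^2 ≥ 51/55.
δ ≥ (51/55)^(1/2) ≈ 0.963.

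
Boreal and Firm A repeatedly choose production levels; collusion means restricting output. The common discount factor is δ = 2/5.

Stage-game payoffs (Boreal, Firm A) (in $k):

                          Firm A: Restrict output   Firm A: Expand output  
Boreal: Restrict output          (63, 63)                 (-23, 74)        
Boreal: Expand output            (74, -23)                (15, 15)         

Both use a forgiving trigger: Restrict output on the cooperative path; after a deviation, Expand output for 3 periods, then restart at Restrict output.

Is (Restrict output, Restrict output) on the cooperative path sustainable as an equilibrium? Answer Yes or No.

Comparing payoff streams over the 4 periods until play realigns: cooperate → 63(1+δ+…+δ^3); deviate → 74 + 15(δ+…+δ^3).
Cooperation is sustained iff (63−15)(δ+…+δ^3) ≥ 74−63.
δ+…+δ^3 = 2/5·(1−(2/5)^3)/(1−2/5) = 0.6240, and (74−63)/(63−15) = 0.2292.
0.6240 ≥ 0.2292, so cooperation is sustainable.

Yes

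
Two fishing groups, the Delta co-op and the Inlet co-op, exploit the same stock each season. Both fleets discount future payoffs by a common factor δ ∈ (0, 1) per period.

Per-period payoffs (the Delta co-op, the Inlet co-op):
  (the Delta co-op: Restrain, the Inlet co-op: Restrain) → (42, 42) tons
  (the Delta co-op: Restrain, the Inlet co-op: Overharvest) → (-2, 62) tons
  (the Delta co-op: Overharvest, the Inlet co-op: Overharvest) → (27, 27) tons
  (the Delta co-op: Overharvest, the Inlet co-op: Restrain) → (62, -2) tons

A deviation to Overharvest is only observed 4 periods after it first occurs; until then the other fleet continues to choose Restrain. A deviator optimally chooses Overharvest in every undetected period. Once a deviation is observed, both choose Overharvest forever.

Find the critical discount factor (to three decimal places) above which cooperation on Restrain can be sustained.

The best deviation is to choose Overharvest for all 4 undetected periods, earning 62 each, then 27 forever once detected.
Deviation value: 62(1−δ^4)/(1−δ) + 27δ^4/(1−δ); cooperation value: 42/(1−δ).
IC: 42 ≥ 62(1−δ^4) + 27δ^4 = 62 − 35δ^4.
So δ^4 ≥ 20/35 = 4/7, giving δ ≥ (4/7)^(1/4) ≈ 0.869.

0.869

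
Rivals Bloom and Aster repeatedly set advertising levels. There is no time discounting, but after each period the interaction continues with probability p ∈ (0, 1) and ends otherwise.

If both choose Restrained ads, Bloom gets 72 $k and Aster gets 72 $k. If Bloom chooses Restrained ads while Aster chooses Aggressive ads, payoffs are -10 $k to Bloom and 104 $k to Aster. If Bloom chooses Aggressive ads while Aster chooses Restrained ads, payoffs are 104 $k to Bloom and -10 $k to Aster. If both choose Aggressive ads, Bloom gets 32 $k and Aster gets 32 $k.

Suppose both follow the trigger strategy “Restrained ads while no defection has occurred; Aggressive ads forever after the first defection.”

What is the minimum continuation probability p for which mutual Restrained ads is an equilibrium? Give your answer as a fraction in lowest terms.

4/9

Expected cooperation value is 72 + p·72 + p²·72 + … = 72/(1−p); deviation gives 104 + p·32/(1−p).
72 ≥ 104(1−p) + 32p ⇒ 72p ≥ 32 ⇒ p ≥ 32/72 = 4/9.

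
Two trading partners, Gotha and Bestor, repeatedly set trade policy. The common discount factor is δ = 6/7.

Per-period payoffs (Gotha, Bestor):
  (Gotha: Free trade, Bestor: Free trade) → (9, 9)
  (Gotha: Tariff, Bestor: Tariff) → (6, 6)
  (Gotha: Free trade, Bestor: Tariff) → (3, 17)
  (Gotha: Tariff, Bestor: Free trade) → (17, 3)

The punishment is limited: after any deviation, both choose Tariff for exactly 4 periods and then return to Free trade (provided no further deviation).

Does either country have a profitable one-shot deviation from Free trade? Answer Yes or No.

Comparing payoff streams over the 5 periods until play realigns: cooperate → 9(1+δ+…+δ^4); deviate → 17 + 6(δ+…+δ^4).
Cooperation is sustained iff (9−6)(δ+…+δ^4) ≥ 17−9.
δ+…+δ^4 = 6/7·(1−(6/7)^4)/(1−6/7) = 2.7613, and (17−9)/(9−6) = 2.6667.
2.7613 ≥ 2.6667, so cooperation is sustainable.

No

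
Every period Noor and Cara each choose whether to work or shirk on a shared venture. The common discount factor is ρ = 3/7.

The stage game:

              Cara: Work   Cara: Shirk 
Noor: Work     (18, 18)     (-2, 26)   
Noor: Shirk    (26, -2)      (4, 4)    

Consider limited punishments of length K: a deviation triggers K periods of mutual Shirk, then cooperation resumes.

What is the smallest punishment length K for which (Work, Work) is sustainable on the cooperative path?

No profitable deviation requires (18−4)(ρ+…+ρ^K) ≥ 26−18, i.e. ρ+…+ρ^K ≥ 4/7 ≈ 0.5714.
With ρ = 3/7, the partial sums are K=1: 0.4286, K=2: 0.6122.
K = 2 is the first length at which the sum reaches 0.5714.

2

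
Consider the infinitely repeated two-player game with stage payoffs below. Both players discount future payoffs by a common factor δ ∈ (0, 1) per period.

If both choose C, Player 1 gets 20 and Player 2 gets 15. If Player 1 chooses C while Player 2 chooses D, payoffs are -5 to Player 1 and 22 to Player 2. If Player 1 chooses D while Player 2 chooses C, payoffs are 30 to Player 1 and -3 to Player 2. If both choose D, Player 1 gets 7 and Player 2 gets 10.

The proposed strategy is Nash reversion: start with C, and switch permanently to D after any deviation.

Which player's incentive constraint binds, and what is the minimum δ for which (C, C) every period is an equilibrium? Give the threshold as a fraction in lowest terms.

Player 2; δ ≥ 7/12

For Player 1: deviation gain 30−20 = 10, per-period punishment loss 20−7 = 13. IC gives δ ≥ 10/23.
For Player 2: gain 7, loss 5 per period, so δ ≥ 7/12.
The tighter constraint is Player 2's, so cooperation needs δ ≥ 7/12.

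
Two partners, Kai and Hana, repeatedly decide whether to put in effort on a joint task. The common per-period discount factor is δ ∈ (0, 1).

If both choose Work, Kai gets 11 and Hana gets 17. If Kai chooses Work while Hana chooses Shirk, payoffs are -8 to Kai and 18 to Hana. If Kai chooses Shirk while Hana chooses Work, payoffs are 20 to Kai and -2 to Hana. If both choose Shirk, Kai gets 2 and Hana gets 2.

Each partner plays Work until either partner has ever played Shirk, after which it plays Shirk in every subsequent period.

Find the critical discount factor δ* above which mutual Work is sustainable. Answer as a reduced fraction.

1/2

Kai: cooperation gives 11 each period; deviation gives 20 once then 2 forever.
  11/(1−δ) ≥ 20 + 2δ/(1−δ) ⇒ δ ≥ 9/18 = 1/2.
Hana: cooperation gives 17 each period; deviation gives 18 once then 2 forever.
  δ ≥ 1/16.
Both must hold, so the binding constraint is Kai's: δ ≥ 1/2.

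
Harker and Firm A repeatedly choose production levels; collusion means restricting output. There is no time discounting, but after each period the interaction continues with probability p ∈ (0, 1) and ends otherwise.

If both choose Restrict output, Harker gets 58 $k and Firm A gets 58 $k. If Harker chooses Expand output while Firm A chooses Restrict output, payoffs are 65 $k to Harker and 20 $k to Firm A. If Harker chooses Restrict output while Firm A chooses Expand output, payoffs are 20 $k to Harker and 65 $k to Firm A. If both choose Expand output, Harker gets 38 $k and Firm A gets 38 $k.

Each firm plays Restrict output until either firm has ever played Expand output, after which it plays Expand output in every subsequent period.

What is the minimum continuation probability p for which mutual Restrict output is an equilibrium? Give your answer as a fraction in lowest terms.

With no time discounting, the continuation probability p plays the role of the discount factor.
Grim-trigger IC: 58/(1−p) ≥ 65 + 38p/(1−p) ⇒ p ≥ (65−58)/(65−38) = 7/27.

7/27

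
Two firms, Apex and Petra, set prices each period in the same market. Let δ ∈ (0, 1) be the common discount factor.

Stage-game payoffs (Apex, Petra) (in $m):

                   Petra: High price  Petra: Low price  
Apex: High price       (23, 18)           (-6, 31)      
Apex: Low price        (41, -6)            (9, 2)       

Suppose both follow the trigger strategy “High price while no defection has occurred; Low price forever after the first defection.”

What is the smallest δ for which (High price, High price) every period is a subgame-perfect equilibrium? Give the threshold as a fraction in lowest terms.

For Apex: deviation gain 41−23 = 18, per-period punishment loss 23−9 = 14. IC gives δ ≥ 18/32 = 9/16.
For Petra: gain 13, loss 16 per period, so δ ≥ 13/29.
The tighter constraint is Apex's, so cooperation needs δ ≥ 9/16.

9/16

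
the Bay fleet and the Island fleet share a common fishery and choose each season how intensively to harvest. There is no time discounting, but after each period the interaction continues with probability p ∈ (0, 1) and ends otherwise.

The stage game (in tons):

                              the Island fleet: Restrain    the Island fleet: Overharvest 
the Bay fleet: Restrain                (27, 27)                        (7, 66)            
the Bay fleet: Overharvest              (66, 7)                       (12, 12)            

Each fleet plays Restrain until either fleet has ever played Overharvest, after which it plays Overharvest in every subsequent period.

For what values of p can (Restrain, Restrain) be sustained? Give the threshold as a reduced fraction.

With no time discounting, the continuation probability p plays the role of the discount factor.
Grim-trigger IC: 27/(1−p) ≥ 66 + 12p/(1−p) ⇒ p ≥ (66−27)/(66−12) = 13/18.

13/18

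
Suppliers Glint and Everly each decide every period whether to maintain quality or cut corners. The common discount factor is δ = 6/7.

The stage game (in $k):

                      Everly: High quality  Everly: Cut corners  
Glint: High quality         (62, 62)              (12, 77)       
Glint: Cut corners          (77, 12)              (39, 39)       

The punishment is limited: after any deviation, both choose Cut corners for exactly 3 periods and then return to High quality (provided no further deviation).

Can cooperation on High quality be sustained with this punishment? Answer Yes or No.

Yes

Comparing payoff streams over the 4 periods until play realigns: cooperate → 62(1+δ+…+δ^3); deviate → 77 + 39(δ+…+δ^3).
Cooperation is sustained iff (62−39)(δ+…+δ^3) ≥ 77−62.
δ+…+δ^3 = 6/7·(1−(6/7)^3)/(1−6/7) = 2.2216, and (77−62)/(62−39) = 0.6522.
2.2216 ≥ 0.6522, so cooperation is sustainable.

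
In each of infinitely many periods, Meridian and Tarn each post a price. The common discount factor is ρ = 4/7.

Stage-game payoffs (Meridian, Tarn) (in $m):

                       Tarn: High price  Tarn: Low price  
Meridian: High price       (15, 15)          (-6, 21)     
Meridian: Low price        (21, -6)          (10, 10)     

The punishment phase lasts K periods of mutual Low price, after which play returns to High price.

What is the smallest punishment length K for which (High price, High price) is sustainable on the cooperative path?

IC: ρ(1−ρ^K)/(1−ρ) ≥ (21−15)/(15−10) = 6/5.
With ρ = 4/7: need 1 − ρ^K ≥ 6/5·(1−4/7)/(4/7), i.e. ρ^K ≤ 0.1000.
Since (4/7)^4 = 0.1066 and (4/7)^5 = 0.0609, the smallest such K is 5.

5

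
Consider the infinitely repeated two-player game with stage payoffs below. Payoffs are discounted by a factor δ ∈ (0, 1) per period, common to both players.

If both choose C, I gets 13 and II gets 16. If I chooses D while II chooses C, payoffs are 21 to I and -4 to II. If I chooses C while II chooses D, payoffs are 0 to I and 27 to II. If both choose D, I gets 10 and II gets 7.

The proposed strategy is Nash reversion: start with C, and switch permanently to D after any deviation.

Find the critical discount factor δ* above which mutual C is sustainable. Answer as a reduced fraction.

8/11

I: cooperation gives 13 each period; deviation gives 21 once then 10 forever.
  13/(1−δ) ≥ 21 + 10δ/(1−δ) ⇒ δ ≥ 8/11.
II: cooperation gives 16 each period; deviation gives 27 once then 7 forever.
  δ ≥ 11/20.
Both must hold, so the binding constraint is I's: δ ≥ 8/11.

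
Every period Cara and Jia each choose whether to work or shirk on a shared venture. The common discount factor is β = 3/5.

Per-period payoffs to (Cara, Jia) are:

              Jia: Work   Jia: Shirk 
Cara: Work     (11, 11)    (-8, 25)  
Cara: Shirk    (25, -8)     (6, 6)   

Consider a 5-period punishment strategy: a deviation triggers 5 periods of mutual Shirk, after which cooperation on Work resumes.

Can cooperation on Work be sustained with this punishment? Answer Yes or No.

Comparing payoff streams over the 6 periods until play realigns: cooperate → 11(1+β+…+β^5); deviate → 25 + 6(β+…+β^5).
Cooperation is sustained iff (11−6)(β+…+β^5) ≥ 25−11.
β+…+β^5 = 3/5·(1−(3/5)^5)/(1−3/5) = 1.3834, and (25−11)/(11−6) = 2.8000.
1.3834 < 2.8000, so cooperation is not sustainable.

No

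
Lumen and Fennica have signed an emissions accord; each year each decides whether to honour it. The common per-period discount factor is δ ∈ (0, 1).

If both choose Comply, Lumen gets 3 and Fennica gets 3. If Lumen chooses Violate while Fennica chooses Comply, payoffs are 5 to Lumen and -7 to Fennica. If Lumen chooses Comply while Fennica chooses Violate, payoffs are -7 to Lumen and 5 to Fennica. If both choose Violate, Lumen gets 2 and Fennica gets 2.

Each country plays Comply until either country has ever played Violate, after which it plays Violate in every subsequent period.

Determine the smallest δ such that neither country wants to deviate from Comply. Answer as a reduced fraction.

3/(1−δ) ≥ 5 + 2δ/(1−δ)
3 ≥ 5 − 3δ
δ ≥ 2/3.

2/3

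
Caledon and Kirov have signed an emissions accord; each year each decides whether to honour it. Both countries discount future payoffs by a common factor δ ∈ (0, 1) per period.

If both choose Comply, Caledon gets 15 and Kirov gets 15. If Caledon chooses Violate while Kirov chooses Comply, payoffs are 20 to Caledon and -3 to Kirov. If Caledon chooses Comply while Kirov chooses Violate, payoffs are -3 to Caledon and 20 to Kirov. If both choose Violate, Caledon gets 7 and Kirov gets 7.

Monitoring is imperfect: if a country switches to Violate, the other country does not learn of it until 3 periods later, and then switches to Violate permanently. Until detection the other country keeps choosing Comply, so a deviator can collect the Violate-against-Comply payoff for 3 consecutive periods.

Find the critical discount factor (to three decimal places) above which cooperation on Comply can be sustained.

0.727

The best deviation is to choose Violate for all 3 undetected periods, earning 20 each, then 7 forever once detected.
Deviation value: 20(1−δ^3)/(1−δ) + 7δ^3/(1−δ); cooperation value: 15/(1−δ).
IC: 15 ≥ 20(1−δ^3) + 7δ^3 = 20 − 13δ^3.
So δ^3 ≥ 5/13, giving δ ≥ (5/13)^(1/3) ≈ 0.727.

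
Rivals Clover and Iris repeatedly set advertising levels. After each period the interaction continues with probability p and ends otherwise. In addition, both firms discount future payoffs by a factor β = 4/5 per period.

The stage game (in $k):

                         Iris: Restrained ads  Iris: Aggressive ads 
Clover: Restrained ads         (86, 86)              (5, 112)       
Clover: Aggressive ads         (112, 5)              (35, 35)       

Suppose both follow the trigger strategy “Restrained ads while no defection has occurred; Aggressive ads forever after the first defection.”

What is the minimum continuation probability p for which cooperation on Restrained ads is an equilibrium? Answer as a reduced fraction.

65/154

Expected continuation weight on next period's payoff is β·p = 4/5·p, which plays the role of the discount factor.
Cooperation requires 4/5·p ≥ (112−86)/(112−35) = 26/77, hence p ≥ 65/154.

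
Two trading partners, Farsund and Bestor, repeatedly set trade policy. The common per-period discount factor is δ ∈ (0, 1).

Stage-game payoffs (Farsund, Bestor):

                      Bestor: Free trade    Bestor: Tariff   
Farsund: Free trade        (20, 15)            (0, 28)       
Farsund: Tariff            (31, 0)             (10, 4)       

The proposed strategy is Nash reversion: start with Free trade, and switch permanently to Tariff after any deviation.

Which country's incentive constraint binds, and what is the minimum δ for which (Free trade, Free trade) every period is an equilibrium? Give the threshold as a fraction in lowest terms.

Farsund: cooperation gives 20 each period; deviation gives 31 once then 10 forever.
  20/(1−δ) ≥ 31 + 10δ/(1−δ) ⇒ δ ≥ 11/21.
Bestor: cooperation gives 15 each period; deviation gives 28 once then 4 forever.
  δ ≥ 13/24.
Both must hold, so the binding constraint is Bestor's: δ ≥ 13/24.

Bestor; δ ≥ 13/24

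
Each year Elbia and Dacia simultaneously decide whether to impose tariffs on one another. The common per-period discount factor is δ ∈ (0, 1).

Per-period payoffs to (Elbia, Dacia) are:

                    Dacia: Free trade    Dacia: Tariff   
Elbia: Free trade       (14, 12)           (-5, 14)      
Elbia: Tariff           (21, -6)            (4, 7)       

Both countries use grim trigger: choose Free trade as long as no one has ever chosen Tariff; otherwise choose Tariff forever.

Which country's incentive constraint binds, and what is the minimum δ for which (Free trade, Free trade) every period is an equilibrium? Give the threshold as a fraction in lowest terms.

Elbia; δ ≥ 7/17

For Elbia: deviation gain 21−14 = 7, per-period punishment loss 14−4 = 10. IC gives δ ≥ 7/17.
For Dacia: gain 2, loss 5 per period, so δ ≥ 2/7.
The tighter constraint is Elbia's, so cooperation needs δ ≥ 7/17.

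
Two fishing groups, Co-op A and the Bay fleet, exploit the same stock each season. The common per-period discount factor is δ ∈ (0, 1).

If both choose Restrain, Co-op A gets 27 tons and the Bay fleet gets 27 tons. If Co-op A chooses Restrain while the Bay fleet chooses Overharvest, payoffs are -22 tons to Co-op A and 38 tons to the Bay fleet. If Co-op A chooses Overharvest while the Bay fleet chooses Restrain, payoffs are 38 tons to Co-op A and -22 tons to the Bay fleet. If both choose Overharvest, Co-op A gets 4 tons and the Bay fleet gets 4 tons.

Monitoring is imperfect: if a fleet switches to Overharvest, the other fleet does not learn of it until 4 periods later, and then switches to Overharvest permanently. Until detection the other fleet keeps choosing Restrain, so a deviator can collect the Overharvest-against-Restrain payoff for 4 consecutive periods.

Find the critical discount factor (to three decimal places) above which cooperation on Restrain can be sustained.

0.754

The best deviation is to choose Overharvest for all 4 undetected periods, earning 38 each, then 4 forever once detected.
Deviation value: 38(1−δ^4)/(1−δ) + 4δ^4/(1−δ); cooperation value: 27/(1−δ).
IC: 27 ≥ 38(1−δ^4) + 4δ^4 = 38 − 34δ^4.
So δ^4 ≥ 11/34, giving δ ≥ (11/34)^(1/4) ≈ 0.754.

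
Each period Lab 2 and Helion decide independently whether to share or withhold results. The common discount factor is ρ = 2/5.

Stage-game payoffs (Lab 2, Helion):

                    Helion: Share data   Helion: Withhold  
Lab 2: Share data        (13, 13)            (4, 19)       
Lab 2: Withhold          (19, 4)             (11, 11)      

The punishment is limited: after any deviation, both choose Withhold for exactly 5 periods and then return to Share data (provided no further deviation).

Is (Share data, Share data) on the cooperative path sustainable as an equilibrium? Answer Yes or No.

IC: ρ+…+ρ^5 ≥ (19−13)/(13−11) = 3.
At ρ = 2/5: partial sum = 0.6598 < 3.0000. Cooperation not sustainable.

No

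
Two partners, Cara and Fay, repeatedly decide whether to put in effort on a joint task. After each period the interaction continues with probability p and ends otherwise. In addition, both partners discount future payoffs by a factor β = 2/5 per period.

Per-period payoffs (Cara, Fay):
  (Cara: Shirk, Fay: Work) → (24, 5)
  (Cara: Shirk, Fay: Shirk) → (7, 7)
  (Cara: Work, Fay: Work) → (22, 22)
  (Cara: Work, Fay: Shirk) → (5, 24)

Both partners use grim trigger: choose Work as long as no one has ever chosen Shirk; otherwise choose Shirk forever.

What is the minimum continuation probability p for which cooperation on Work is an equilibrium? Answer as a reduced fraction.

5/17

Expected continuation weight on next period's payoff is β·p = 2/5·p, which plays the role of the discount factor.
Cooperation requires 2/5·p ≥ (24−22)/(24−7) = 2/17, hence p ≥ 5/17.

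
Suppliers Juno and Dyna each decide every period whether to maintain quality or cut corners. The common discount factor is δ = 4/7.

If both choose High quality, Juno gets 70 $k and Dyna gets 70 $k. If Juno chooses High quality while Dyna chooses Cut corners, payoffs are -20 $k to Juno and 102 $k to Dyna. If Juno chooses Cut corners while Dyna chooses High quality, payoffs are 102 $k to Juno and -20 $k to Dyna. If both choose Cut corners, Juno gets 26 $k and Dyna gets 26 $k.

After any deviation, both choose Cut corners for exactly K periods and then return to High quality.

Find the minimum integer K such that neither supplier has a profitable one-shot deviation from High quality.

IC: δ(1−δ^K)/(1−δ) ≥ (102−70)/(70−26) = 8/11.
With δ = 4/7: need 1 − δ^K ≥ 8/11·(1−4/7)/(4/7), i.e. δ^K ≤ 0.4545.
Since (4/7)^1 = 0.5714 and (4/7)^2 = 0.3265, the smallest such K is 2.

2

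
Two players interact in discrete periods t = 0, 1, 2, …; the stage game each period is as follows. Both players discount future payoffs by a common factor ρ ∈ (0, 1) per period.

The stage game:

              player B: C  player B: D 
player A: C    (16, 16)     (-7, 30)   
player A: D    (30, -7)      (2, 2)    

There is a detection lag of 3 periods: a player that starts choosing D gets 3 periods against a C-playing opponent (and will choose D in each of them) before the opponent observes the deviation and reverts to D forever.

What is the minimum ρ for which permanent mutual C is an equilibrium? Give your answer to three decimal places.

The best deviation is to choose D for all 3 undetected periods, earning 30 each, then 2 forever once detected.
Deviation value: 30(1−ρ^3)/(1−ρ) + 2ρ^3/(1−ρ); cooperation value: 16/(1−ρ).
IC: 16 ≥ 30(1−ρ^3) + 2ρ^3 = 30 − 28ρ^3.
So ρ^3 ≥ 14/28 = 1/2, giving ρ ≥ (1/2)^(1/3) ≈ 0.794.

0.794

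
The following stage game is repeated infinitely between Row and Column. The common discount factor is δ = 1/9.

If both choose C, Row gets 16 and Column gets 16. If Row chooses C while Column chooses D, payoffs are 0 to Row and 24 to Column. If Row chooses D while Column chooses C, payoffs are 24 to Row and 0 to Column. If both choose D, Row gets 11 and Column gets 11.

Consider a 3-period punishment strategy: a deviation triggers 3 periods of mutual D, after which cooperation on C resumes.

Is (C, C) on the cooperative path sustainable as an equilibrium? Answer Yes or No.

No

Comparing payoff streams over the 4 periods until play realigns: cooperate → 16(1+δ+…+δ^3); deviate → 24 + 11(δ+…+δ^3).
Cooperation is sustained iff (16−11)(δ+…+δ^3) ≥ 24−16.
δ+…+δ^3 = 1/9·(1−(1/9)^3)/(1−1/9) = 0.1248, and (24−16)/(16−11) = 1.6000.
0.1248 < 1.6000, so cooperation is not sustainable.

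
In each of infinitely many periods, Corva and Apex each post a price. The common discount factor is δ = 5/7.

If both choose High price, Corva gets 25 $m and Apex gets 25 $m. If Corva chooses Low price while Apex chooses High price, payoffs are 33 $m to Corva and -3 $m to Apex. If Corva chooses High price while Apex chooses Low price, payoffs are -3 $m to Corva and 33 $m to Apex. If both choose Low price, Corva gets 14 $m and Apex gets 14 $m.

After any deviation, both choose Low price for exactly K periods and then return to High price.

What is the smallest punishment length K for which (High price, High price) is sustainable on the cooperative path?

IC: δ(1−δ^K)/(1−δ) ≥ (33−25)/(25−14) = 8/11.
With δ = 5/7: need 1 − δ^K ≥ 8/11·(1−5/7)/(5/7), i.e. δ^K ≤ 0.7091.
Since (5/7)^1 = 0.7143 and (5/7)^2 = 0.5102, the smallest such K is 2.

2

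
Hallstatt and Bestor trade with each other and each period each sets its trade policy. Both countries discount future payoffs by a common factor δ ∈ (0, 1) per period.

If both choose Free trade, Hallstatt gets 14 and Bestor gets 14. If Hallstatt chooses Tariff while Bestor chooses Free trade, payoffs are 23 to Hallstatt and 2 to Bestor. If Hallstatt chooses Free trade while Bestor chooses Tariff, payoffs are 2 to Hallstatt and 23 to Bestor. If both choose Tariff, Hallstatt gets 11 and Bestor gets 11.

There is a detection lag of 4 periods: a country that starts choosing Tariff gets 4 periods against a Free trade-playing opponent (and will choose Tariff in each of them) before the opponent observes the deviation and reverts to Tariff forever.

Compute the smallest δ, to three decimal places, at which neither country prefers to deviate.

0.931

The best deviation is to choose Tariff for all 4 undetected periods, earning 23 each, then 11 forever once detected.
Deviation value: 23(1−δ^4)/(1−δ) + 11δ^4/(1−δ); cooperation value: 14/(1−δ).
IC: 14 ≥ 23(1−δ^4) + 11δ^4 = 23 − 12δ^4.
So δ^4 ≥ 9/12 = 3/4, giving δ ≥ (3/4)^(1/4) ≈ 0.931.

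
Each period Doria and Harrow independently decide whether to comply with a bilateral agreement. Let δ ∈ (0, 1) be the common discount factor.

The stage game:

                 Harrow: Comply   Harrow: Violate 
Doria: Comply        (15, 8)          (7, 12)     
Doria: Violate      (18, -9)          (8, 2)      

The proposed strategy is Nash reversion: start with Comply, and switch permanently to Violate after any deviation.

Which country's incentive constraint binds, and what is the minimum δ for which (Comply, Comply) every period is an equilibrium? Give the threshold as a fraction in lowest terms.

Harrow; δ ≥ 2/5

Doria: cooperation gives 15 each period; deviation gives 18 once then 8 forever.
  15/(1−δ) ≥ 18 + 8δ/(1−δ) ⇒ δ ≥ 3/10.
Harrow: cooperation gives 8 each period; deviation gives 12 once then 2 forever.
  δ ≥ 4/10 = 2/5.
Both must hold, so the binding constraint is Harrow's: δ ≥ 2/5.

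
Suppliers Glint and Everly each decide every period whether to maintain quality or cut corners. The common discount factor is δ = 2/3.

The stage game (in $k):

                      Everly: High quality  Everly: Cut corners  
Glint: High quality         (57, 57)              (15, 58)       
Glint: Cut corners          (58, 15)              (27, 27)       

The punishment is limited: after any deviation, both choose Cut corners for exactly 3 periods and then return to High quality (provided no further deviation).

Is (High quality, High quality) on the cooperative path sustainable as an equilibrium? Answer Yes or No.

Yes

Comparing payoff streams over the 4 periods until play realigns: cooperate → 57(1+δ+…+δ^3); deviate → 58 + 27(δ+…+δ^3).
Cooperation is sustained iff (57−27)(δ+…+δ^3) ≥ 58−57.
δ+…+δ^3 = 2/3·(1−(2/3)^3)/(1−2/3) = 1.4074, and (58−57)/(57−27) = 0.0333.
1.4074 ≥ 0.0333, so cooperation is sustainable.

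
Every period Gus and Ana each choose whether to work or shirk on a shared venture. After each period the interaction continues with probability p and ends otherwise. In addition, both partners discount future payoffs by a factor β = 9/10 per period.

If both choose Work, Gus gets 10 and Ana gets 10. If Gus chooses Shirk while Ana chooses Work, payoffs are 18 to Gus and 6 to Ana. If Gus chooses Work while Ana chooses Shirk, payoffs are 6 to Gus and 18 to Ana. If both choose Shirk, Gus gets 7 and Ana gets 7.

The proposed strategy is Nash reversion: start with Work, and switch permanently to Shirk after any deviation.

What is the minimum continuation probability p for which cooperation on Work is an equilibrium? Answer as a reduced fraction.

80/99

With continuation probability p and discount β, the effective per-period discount factor is βp.
Grim-trigger IC: βp ≥ (18−10)/(18−7) = 8/11.
So p ≥ (8/11)/(9/10) = 80/99.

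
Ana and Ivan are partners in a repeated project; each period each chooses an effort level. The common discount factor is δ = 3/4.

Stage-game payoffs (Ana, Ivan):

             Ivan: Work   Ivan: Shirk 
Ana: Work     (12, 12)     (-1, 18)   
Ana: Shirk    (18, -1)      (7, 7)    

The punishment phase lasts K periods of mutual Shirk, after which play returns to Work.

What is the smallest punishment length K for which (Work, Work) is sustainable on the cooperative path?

2

Need Σ_{k=1}^{K} δ^k ≥ (18−12)/(12−7) = 1.2000 at δ = 3/4.
At K = 1 the sum is 0.7500 < 1.2000; at K = 2 it is 1.3125 ≥ 1.2000.
So the minimum punishment length is K = 2.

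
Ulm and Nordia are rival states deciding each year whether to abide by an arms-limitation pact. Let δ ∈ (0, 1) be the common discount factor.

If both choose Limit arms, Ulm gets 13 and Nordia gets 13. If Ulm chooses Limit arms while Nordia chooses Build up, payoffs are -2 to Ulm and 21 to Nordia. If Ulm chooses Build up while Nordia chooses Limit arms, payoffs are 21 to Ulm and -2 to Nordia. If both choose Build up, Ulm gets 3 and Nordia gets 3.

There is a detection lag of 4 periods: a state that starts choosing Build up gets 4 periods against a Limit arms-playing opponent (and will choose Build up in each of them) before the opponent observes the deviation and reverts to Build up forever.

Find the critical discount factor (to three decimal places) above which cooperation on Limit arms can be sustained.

0.816

A deviator earns 21 for 4 periods, then 3 forever; cooperating earns 13 forever. Multiplying the IC by (1−δ):
13 ≥ 21(1−δ^4) + 3δ^4, so 18·δ^4 ≥ 8 and δ^4 ≥ 4/9.
δ ≥ (4/9)^(1/4) ≈ 0.816.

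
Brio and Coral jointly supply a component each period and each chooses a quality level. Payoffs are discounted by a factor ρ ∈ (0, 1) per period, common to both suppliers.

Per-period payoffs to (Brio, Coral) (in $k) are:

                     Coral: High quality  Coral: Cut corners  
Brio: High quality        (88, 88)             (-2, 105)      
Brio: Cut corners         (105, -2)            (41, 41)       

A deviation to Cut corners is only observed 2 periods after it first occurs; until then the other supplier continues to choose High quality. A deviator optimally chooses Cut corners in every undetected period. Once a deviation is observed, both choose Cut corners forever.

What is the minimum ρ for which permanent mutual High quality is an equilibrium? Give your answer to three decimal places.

0.515

The best deviation is to choose Cut corners for all 2 undetected periods, earning 105 each, then 41 forever once detected.
Deviation value: 105(1−ρ^2)/(1−ρ) + 41ρ^2/(1−ρ); cooperation value: 88/(1−ρ).
IC: 88 ≥ 105(1−ρ^2) + 41ρ^2 = 105 − 64ρ^2.
So ρ^2 ≥ 17/64, giving ρ ≥ (17/64)^(1/2) ≈ 0.515.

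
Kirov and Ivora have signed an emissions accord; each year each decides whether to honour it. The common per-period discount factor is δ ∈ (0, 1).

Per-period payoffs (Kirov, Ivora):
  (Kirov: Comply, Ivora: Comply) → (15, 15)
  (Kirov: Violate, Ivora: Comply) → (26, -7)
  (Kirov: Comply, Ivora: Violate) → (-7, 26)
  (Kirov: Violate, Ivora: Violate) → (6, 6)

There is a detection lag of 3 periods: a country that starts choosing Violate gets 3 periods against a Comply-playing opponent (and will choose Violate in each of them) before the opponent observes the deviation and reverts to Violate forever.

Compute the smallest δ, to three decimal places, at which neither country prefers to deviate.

0.819

A deviator earns 26 for 3 periods, then 6 forever; cooperating earns 15 forever. Multiplying the IC by (1−δ):
15 ≥ 26(1−δ^3) + 6δ^3, so 20·δ^3 ≥ 11 and δ^3 ≥ 11/20.
δ ≥ (11/20)^(1/3) ≈ 0.819.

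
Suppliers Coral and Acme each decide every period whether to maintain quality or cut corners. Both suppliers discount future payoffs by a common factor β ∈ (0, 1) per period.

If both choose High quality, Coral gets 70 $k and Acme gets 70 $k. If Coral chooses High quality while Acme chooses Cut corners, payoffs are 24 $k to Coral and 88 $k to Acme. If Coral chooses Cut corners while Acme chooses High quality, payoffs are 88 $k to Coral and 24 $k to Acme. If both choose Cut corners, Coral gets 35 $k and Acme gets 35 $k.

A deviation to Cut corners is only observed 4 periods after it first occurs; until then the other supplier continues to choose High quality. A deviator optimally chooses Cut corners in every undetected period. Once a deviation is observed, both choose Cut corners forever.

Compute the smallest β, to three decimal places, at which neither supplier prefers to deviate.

Deviating for the 4 undetected periods gains 88−70 = 18 per period over cooperation, then loses 70−35 = 35 per period forever once punishment starts.
Gain: 18(1 + β + … + β^3); loss: 35·β^4/(1−β).
No profitable deviation ⇔ 18(1−β^4) ≤ 35·β^4, i.e. β^4 ≥ 18/(18+35) = 18/53.
Hence β ≥ (18/53)^(1/4) ≈ 0.763.

0.763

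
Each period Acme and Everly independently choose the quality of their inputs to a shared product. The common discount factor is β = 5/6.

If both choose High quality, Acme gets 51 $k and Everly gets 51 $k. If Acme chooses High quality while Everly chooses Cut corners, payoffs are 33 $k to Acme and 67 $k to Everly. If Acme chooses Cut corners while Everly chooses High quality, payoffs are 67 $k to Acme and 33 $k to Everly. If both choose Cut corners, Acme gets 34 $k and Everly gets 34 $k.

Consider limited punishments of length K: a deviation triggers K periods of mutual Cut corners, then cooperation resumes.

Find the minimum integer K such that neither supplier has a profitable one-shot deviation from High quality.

No profitable deviation requires (51−34)(β+…+β^K) ≥ 67−51, i.e. β+…+β^K ≥ 16/17 ≈ 0.9412.
With β = 5/6, the partial sums are K=1: 0.8333, K=2: 1.5278.
K = 2 is the first length at which the sum reaches 0.9412.

2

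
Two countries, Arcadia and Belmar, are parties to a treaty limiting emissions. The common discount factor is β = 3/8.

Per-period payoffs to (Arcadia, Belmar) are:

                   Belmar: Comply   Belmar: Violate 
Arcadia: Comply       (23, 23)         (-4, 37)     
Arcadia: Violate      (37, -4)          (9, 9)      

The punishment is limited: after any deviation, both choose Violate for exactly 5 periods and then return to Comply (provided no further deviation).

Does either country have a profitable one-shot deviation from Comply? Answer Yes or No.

IC: β+…+β^5 ≥ (37−23)/(23−9) = 1.
At β = 3/8: partial sum = 0.5956 < 1.0000. Cooperation not sustainable.

Yes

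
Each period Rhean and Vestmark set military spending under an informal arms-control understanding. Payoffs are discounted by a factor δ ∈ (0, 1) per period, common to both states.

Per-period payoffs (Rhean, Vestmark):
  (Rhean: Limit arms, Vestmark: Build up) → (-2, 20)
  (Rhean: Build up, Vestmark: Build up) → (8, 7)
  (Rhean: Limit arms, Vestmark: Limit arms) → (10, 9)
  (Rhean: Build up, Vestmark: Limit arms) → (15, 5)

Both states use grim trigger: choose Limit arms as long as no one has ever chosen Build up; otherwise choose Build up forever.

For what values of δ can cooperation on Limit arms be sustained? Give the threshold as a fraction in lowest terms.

11/13

Rhean: cooperation gives 10 each period; deviation gives 15 once then 8 forever.
  10/(1−δ) ≥ 15 + 8δ/(1−δ) ⇒ δ ≥ 5/7.
Vestmark: cooperation gives 9 each period; deviation gives 20 once then 7 forever.
  δ ≥ 11/13.
Both must hold, so the binding constraint is Vestmark's: δ ≥ 11/13.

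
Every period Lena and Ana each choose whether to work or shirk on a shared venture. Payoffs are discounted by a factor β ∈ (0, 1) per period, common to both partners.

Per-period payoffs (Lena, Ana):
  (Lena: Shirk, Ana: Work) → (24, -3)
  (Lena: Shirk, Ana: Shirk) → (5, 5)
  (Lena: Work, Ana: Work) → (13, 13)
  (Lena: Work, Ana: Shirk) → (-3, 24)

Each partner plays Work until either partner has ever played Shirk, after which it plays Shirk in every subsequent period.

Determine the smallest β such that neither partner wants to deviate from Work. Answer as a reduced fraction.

13/(1−β) ≥ 24 + 5β/(1−β)
13 ≥ 24 − 19β
β ≥ 11/19.

11/19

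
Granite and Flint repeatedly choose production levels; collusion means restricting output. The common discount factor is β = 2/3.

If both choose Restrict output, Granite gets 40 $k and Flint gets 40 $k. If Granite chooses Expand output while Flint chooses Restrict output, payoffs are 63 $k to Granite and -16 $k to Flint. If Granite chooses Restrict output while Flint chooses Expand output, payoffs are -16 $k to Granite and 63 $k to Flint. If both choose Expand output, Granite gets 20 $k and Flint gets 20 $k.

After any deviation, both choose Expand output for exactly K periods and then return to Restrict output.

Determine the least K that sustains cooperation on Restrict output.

3

No profitable deviation requires (40−20)(β+…+β^K) ≥ 63−40, i.e. β+…+β^K ≥ 23/20 ≈ 1.1500.
With β = 2/3, the partial sums are K=1: 0.6667, K=2: 1.1111, K=3: 1.4074.
K = 3 is the first length at which the sum reaches 1.1500.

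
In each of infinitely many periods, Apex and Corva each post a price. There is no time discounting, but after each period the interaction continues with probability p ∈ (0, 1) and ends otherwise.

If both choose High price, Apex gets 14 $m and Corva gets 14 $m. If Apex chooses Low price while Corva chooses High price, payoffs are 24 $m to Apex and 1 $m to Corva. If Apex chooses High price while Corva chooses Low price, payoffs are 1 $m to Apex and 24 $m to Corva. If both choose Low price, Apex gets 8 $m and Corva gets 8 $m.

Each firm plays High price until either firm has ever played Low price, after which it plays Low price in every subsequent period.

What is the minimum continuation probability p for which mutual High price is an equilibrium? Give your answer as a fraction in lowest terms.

Expected cooperation value is 14 + p·14 + p²·14 + … = 14/(1−p); deviation gives 24 + p·8/(1−p).
14 ≥ 24(1−p) + 8p ⇒ 16p ≥ 10 ⇒ p ≥ 10/16 = 5/8.

5/8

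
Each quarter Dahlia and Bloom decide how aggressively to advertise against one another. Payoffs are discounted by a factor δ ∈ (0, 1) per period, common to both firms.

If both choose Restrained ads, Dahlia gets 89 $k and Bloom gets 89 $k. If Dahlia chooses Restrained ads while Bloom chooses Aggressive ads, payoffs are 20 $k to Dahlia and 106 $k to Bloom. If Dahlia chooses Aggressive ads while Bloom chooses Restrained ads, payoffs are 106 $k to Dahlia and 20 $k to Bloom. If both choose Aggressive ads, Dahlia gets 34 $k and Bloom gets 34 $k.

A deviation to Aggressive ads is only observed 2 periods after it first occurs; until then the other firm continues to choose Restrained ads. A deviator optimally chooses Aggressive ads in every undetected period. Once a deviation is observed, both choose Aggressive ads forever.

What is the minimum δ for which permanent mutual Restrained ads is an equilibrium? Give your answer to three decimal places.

Deviating for the 2 undetected periods gains 106−89 = 17 per period over cooperation, then loses 89−34 = 55 per period forever once punishment starts.
Gain: 17(1 + δ + … + δ^1); loss: 55·δ^2/(1−δ).
No profitable deviation ⇔ 17(1−δ^2) ≤ 55·δ^2, i.e. δ^2 ≥ 17/(17+55) = 17/72.
Hence δ ≥ (17/72)^(1/2) ≈ 0.486.

0.486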